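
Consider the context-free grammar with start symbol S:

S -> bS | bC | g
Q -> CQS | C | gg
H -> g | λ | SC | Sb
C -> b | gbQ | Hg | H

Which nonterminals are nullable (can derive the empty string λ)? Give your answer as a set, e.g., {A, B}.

{C, H, Q}

Directly nullable (have an ε-rule): {H}.
C is nullable via C -> H (every symbol on the right is already known nullable).
Q is nullable via Q -> C (every symbol on the right is already known nullable).
Not nullable: S — each has a terminal in every rule's right-hand side or depends on a non-nullable symbol.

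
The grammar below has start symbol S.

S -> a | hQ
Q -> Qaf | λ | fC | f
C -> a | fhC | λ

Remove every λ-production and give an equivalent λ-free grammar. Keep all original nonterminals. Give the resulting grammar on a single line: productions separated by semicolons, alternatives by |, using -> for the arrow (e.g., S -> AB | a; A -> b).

Nullable set: {C, Q}.
S -> hQ: Q nullable, giving h | hQ.
Drop C -> λ.
C -> fhC: C nullable, giving fh | fhC.
Drop Q -> λ.
Q -> Qaf: Q nullable, giving Qaf | af.
Q -> fC: C nullable, giving f | fC.
Unchanged (no nullable symbols): S -> a; C -> a; Q -> f.

S -> a | h | hQ; C -> a | fh | fhC; Q -> f | af | fC | Qaf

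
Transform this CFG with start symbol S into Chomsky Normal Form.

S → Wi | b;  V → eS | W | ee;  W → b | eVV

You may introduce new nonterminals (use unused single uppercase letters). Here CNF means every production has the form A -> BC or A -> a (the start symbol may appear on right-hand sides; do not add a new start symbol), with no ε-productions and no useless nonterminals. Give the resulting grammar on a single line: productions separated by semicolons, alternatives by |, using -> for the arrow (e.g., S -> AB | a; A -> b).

S -> b | WA; A -> i; B -> e; C -> VV; D -> VV; V -> b | BB | BC | BS; W -> b | BD

No ε-productions.
After unit-elimination: S -> b | Wi; V -> b | eS | ee | eVV; W -> b | eVV.
TERM: introduce B -> e, A -> i and substitute in every rule of length ≥2.
BIN: V -> BVV becomes V -> BC, C -> VV; W -> BVV becomes W -> BD, D -> VV.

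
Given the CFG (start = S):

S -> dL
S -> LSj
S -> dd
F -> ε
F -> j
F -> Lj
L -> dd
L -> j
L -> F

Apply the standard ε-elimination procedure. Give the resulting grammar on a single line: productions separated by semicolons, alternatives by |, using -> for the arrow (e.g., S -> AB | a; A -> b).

Nullable set: {F, L}.
S -> LSj: L nullable, giving LSj | Sj.
S -> dL: L nullable, giving d | dL.
Drop F -> ε.
F -> Lj: L nullable, giving Lj | j.
L -> F: F nullable, giving F.
Unchanged (no nullable symbols): S -> dd; F -> j; L -> dd; L -> j.

S -> d | Sj | dL | dd | LSj; F -> j | Lj; L -> F | j | dd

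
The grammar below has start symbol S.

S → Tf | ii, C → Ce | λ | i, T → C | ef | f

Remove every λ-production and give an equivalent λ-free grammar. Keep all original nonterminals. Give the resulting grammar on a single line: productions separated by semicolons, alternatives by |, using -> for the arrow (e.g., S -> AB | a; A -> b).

S -> f | Tf | ii; C -> e | i | Ce; T -> C | f | ef

Nullable set: {C, T}.
S -> Tf: T nullable, giving Tf | f.
Drop C -> λ.
C -> Ce: C nullable, giving Ce | e.
T -> C: C nullable, giving C.
Unchanged (no nullable symbols): S -> ii; C -> i; T -> ef; T -> f.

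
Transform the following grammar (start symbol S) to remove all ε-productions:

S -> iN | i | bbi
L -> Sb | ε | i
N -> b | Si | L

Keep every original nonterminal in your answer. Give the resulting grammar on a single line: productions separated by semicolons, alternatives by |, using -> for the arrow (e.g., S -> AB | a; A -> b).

S -> i | iN | bbi; L -> i | Sb; N -> L | b | Si

Nullable set: {L, N}.
S -> iN: N nullable, giving i | iN.
Drop L -> ε.
N -> L: L nullable, giving L.
Unchanged (no nullable symbols): S -> bbi; S -> i; L -> Sb; L -> i; N -> Si; N -> b.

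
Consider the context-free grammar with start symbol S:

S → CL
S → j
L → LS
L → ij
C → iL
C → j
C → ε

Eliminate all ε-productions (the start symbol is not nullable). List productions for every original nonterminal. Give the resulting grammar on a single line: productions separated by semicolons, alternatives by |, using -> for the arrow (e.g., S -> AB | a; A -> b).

Nullable set: {C}.
S -> CL: C nullable, giving CL | L.
Drop C -> ε.
Unchanged (no nullable symbols): S -> j; C -> iL; C -> j; L -> LS; L -> ij.

S -> L | j | CL; C -> j | iL; L -> LS | ij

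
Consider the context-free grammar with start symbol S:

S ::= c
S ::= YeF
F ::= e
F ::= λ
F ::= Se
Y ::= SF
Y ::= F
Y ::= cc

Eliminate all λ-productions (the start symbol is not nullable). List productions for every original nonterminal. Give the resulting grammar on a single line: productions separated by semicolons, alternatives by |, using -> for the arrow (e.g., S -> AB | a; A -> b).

Nullable set: {F, Y}.
S -> YeF: Y, F nullable, giving Ye | YeF | e | eF.
Drop F -> λ.
Y -> F: F nullable, giving F.
Y -> SF: F nullable, giving S | SF.
Unchanged (no nullable symbols): S -> c; F -> Se; F -> e; Y -> cc.

S -> c | e | Ye | eF | YeF; F -> e | Se; Y -> F | S | SF | cc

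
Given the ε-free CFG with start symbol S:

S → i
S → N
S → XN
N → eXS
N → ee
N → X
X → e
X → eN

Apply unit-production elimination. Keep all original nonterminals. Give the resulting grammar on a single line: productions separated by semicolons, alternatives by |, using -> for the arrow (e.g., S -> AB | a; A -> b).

Unit productions: N->X, S->N.
Unit pairs (A ⇒* B via units): (N,X), (S,N), (S,X).
S: inherits non-unit rules of {N, S, X} → XN | e | eN | eXS | ee | i.
N: inherits non-unit rules of {N, X} → e | eN | eXS | ee.
X: inherits non-unit rules of {X} → e | eN.

S -> e | i | XN | eN | ee | eXS; N -> e | eN | ee | eXS; X -> e | eN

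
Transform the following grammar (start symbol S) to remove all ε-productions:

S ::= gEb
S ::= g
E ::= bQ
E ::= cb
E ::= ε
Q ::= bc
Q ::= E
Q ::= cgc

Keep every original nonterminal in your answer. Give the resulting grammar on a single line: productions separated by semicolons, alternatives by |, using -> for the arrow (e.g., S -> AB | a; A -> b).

Nullable set: {E, Q}.
S -> gEb: E nullable, giving gEb | gb.
Drop E -> ε.
E -> bQ: Q nullable, giving b | bQ.
Q -> E: E nullable, giving E.
Unchanged (no nullable symbols): S -> g; E -> cb; Q -> bc; Q -> cgc.

S -> g | gb | gEb; E -> b | bQ | cb; Q -> E | bc | cgc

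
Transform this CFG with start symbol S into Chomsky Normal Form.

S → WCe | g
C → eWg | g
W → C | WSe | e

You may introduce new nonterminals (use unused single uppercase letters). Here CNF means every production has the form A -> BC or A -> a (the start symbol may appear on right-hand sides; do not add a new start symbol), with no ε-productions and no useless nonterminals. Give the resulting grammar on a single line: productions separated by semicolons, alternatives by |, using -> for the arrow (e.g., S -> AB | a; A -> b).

No ε-productions.
After unit-elimination: S -> g | WCe; C -> g | eWg; W -> e | g | WSe | eWg.
TERM: introduce A -> e, B -> g and substitute in every rule of length ≥2.
BIN: C -> AWB becomes C -> AD, D -> WB; S -> WCA becomes S -> WE, E -> CA; W -> AWB becomes W -> AF, F -> WB; W -> WSA becomes W -> WG, G -> SA.

S -> g | WE; A -> e; B -> g; C -> g | AD; D -> WB; E -> CA; F -> WB; G -> SA; W -> e | g | AF | WG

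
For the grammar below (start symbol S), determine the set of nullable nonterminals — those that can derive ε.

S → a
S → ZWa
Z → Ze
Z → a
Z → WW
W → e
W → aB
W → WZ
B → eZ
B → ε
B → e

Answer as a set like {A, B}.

{B}

Directly nullable (have an ε-rule): {B}.
Not nullable: S, W, Z — each has a terminal in every rule's right-hand side or depends on a non-nullable symbol.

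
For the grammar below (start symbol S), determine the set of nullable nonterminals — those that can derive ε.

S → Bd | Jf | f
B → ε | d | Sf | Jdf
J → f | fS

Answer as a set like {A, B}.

Directly nullable (have an ε-rule): {B}.
Not nullable: J, S — each has a terminal in every rule's right-hand side or depends on a non-nullable symbol.

{B}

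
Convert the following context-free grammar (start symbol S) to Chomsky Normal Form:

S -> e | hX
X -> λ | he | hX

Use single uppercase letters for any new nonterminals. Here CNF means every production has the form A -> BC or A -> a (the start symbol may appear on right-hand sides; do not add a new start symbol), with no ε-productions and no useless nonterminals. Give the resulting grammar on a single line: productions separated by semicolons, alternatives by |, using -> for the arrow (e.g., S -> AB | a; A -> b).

S -> e | h | AX; A -> h; B -> e; X -> h | AB | AX

Nullable: {X}; after ε-elimination: S -> e | h | hX; X -> h | hX | he.
No unit productions to eliminate.
TERM: introduce B -> e, A -> h and substitute in every rule of length ≥2.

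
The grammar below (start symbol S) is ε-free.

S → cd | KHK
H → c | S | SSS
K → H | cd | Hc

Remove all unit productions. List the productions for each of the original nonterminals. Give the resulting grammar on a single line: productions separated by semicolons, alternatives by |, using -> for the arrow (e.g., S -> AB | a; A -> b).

S -> cd | KHK; H -> c | cd | KHK | SSS; K -> c | Hc | cd | KHK | SSS

Unit productions: H->S, K->H.
Unit pairs (A ⇒* B via units): (H,S), (K,H), (K,S).
S: inherits non-unit rules of {S} → KHK | cd.
H: inherits non-unit rules of {H, S} → KHK | SSS | c | cd.
K: inherits non-unit rules of {H, K, S} → Hc | KHK | SSS | c | cd.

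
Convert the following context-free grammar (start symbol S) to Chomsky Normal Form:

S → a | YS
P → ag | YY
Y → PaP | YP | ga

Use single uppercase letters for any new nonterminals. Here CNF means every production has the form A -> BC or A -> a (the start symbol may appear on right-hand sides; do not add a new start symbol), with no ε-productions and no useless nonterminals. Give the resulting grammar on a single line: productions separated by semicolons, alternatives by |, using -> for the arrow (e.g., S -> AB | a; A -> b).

No ε-productions.
No unit productions to eliminate.
TERM: introduce A -> a, B -> g and substitute in every rule of length ≥2.
BIN: Y -> PAP becomes Y -> PC, C -> AP.

S -> a | YS; A -> a; B -> g; C -> AP; P -> AB | YY; Y -> BA | PC | YP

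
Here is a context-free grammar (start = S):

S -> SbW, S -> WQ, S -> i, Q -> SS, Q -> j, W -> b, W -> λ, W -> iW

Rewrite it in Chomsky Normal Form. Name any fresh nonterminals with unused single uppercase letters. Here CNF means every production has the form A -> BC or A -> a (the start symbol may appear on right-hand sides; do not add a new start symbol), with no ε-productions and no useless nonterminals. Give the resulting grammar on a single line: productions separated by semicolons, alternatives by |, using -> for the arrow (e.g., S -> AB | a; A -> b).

Nullable: {W}; after ε-elimination: S -> Q | i | Sb | WQ | SbW; Q -> j | SS; W -> b | i | iW.
After unit-elimination: S -> i | j | SS | Sb | WQ | SbW; Q -> j | SS; W -> b | i | iW.
TERM: introduce A -> b, B -> i and substitute in every rule of length ≥2.
BIN: S -> SAW becomes S -> SC, C -> AW.

S -> i | j | SA | SC | SS | WQ; A -> b; B -> i; C -> AW; Q -> j | SS; W -> b | i | BW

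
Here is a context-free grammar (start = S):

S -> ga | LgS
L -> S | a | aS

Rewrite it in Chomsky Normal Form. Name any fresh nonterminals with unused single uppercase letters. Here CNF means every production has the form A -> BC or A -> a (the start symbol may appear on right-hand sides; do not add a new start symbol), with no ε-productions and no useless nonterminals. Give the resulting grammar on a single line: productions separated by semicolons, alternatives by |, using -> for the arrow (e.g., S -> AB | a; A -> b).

S -> AB | LD; A -> g; B -> a; C -> AS; D -> AS; L -> a | AB | BS | LC

No ε-productions.
After unit-elimination: S -> ga | LgS; L -> a | aS | ga | LgS.
TERM: introduce B -> a, A -> g and substitute in every rule of length ≥2.
BIN: L -> LAS becomes L -> LC, C -> AS; S -> LAS becomes S -> LD, D -> AS.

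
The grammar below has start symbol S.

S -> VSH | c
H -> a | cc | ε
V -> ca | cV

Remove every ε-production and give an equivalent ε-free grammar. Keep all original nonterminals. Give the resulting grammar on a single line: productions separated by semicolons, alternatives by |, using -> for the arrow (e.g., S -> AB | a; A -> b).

S -> c | VS | VSH; H -> a | cc; V -> cV | ca

Nullable set: {H}.
S -> VSH: H nullable, giving VS | VSH.
Drop H -> ε.
Unchanged (no nullable symbols): S -> c; H -> a; H -> cc; V -> cV; V -> ca.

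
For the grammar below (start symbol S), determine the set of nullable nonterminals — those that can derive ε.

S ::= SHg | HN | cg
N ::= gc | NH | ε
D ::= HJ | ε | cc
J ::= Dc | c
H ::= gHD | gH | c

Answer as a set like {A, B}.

Directly nullable (have an ε-rule): {D, N}.
Not nullable: H, J, S — each has a terminal in every rule's right-hand side or depends on a non-nullable symbol.

{D, N}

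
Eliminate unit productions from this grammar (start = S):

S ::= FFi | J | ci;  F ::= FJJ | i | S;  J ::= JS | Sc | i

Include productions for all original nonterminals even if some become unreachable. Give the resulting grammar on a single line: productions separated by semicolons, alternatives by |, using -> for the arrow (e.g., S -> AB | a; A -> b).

S -> i | JS | Sc | ci | FFi; F -> i | JS | Sc | ci | FFi | FJJ; J -> i | JS | Sc

Unit productions: F->S, S->J.
Unit pairs (A ⇒* B via units): (F,J), (F,S), (S,J).
S: inherits non-unit rules of {J, S} → FFi | JS | Sc | ci | i.
F: inherits non-unit rules of {F, J, S} → FFi | FJJ | JS | Sc | ci | i.
J: inherits non-unit rules of {J} → JS | Sc | i.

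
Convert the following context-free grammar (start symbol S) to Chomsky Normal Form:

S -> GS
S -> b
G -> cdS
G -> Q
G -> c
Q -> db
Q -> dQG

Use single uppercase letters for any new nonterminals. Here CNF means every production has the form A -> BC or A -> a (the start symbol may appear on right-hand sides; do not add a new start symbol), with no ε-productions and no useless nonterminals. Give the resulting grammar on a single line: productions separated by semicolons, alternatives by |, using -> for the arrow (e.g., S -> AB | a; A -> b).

No ε-productions.
After unit-elimination: S -> b | GS; G -> c | db | cdS | dQG; Q -> db | dQG.
TERM: introduce C -> b, A -> c, B -> d and substitute in every rule of length ≥2.
BIN: G -> ABS becomes G -> AD, D -> BS; G -> BQG becomes G -> BE, E -> QG; Q -> BQG becomes Q -> BF, F -> QG.

S -> b | GS; A -> c; B -> d; C -> b; D -> BS; E -> QG; F -> QG; G -> c | AD | BC | BE; Q -> BC | BF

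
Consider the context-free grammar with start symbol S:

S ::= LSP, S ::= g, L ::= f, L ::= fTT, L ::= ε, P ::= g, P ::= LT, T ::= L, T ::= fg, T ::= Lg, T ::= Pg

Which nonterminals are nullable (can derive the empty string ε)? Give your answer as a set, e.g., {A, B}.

Directly nullable (have an ε-rule): {L}.
T is nullable via T -> L (every symbol on the right is already known nullable).
P is nullable via P -> LT (every symbol on the right is already known nullable).
Not nullable: S — each has a terminal in every rule's right-hand side or depends on a non-nullable symbol.

{L, P, T}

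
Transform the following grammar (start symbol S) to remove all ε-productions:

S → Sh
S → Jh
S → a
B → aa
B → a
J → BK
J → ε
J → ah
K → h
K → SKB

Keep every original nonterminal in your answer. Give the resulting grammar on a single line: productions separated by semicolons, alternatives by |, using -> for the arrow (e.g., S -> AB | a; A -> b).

Nullable set: {J}.
S -> Jh: J nullable, giving Jh | h.
Drop J -> ε.
Unchanged (no nullable symbols): S -> Sh; S -> a; B -> a; B -> aa; J -> BK; J -> ah; K -> SKB; K -> h.

S -> a | h | Jh | Sh; B -> a | aa; J -> BK | ah; K -> h | SKB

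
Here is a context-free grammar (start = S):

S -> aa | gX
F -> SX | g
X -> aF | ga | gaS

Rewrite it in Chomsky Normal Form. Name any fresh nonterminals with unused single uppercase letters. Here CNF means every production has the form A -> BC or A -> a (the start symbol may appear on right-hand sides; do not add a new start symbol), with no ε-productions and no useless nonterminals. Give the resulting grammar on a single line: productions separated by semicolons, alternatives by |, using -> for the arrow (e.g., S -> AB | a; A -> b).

No ε-productions.
No unit productions to eliminate.
TERM: introduce A -> a, B -> g and substitute in every rule of length ≥2.
BIN: X -> BAS becomes X -> BC, C -> AS.

S -> AA | BX; A -> a; B -> g; C -> AS; F -> g | SX; X -> AF | BA | BC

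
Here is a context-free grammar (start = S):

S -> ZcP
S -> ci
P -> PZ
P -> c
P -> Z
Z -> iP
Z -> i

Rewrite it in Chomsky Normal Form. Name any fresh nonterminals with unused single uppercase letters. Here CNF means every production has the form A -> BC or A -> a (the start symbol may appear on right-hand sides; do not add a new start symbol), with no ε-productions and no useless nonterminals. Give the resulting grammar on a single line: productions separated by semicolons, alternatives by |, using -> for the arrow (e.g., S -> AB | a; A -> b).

S -> BA | ZC; A -> i; B -> c; C -> BP; P -> c | i | AP | PZ; Z -> i | AP

No ε-productions.
After unit-elimination: S -> ci | ZcP; P -> c | i | PZ | iP; Z -> i | iP.
TERM: introduce B -> c, A -> i and substitute in every rule of length ≥2.
BIN: S -> ZBP becomes S -> ZC, C -> BP.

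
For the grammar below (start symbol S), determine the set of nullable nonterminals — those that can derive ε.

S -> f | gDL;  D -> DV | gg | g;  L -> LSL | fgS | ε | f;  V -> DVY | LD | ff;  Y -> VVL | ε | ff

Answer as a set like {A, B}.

{L, Y}

Directly nullable (have an ε-rule): {L, Y}.
Not nullable: D, S, V — each has a terminal in every rule's right-hand side or depends on a non-nullable symbol.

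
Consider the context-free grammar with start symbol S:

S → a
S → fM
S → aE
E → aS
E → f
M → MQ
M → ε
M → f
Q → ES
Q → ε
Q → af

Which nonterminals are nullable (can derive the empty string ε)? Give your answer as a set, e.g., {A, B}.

{M, Q}

Directly nullable (have an ε-rule): {M, Q}.
Not nullable: E, S — each has a terminal in every rule's right-hand side or depends on a non-nullable symbol.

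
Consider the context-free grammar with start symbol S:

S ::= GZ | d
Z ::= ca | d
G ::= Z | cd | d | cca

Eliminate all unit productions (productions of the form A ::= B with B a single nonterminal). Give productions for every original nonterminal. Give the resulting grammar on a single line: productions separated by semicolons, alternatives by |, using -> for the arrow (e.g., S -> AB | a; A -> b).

Unit productions: G->Z.
Unit pairs (A ⇒* B via units): (G,Z).
S: inherits non-unit rules of {S} → GZ | d.
G: inherits non-unit rules of {G, Z} → ca | cca | cd | d.
Z: inherits non-unit rules of {Z} → ca | d.

S -> d | GZ; G -> d | ca | cd | cca; Z -> d | ca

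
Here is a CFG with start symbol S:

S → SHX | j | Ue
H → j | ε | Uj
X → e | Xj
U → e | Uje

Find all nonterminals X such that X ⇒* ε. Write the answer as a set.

{H}

Directly nullable (have an ε-rule): {H}.
Not nullable: S, U, X — each has a terminal in every rule's right-hand side or depends on a non-nullable symbol.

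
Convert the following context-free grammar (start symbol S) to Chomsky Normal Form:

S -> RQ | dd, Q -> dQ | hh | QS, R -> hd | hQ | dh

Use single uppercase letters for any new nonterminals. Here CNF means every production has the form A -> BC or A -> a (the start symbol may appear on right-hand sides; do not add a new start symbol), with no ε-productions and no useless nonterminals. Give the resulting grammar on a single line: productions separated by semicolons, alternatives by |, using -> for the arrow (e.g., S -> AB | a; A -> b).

No ε-productions.
No unit productions to eliminate.
TERM: introduce A -> d, B -> h and substitute in every rule of length ≥2.

S -> AA | RQ; A -> d; B -> h; Q -> AQ | BB | QS; R -> AB | BA | BQ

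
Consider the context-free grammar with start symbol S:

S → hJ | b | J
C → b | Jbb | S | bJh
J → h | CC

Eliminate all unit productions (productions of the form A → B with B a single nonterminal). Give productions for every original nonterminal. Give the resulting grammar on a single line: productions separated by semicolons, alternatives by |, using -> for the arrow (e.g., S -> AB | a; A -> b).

Unit productions: C->S, S->J.
Unit pairs (A ⇒* B via units): (C,J), (C,S), (S,J).
S: inherits non-unit rules of {J, S} → CC | b | h | hJ.
C: inherits non-unit rules of {C, J, S} → CC | Jbb | b | bJh | h | hJ.
J: inherits non-unit rules of {J} → CC | h.

S -> b | h | CC | hJ; C -> b | h | CC | hJ | Jbb | bJh; J -> h | CC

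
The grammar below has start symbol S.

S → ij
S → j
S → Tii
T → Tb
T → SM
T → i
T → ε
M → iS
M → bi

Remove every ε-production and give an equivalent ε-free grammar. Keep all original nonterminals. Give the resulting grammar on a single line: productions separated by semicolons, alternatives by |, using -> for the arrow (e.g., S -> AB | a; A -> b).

S -> j | ii | ij | Tii; M -> bi | iS; T -> b | i | SM | Tb

Nullable set: {T}.
S -> Tii: T nullable, giving Tii | ii.
Drop T -> ε.
T -> Tb: T nullable, giving Tb | b.
Unchanged (no nullable symbols): S -> ij; S -> j; M -> bi; M -> iS; T -> SM; T -> i.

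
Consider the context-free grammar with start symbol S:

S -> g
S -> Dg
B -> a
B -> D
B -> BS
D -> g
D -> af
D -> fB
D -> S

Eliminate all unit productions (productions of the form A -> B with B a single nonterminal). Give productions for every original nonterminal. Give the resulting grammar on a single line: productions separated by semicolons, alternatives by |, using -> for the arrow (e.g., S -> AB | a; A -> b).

S -> g | Dg; B -> a | g | BS | Dg | af | fB; D -> g | Dg | af | fB

Unit productions: B->D, D->S.
Unit pairs (A ⇒* B via units): (B,D), (B,S), (D,S).
S: inherits non-unit rules of {S} → Dg | g.
B: inherits non-unit rules of {B, D, S} → BS | Dg | a | af | fB | g.
D: inherits non-unit rules of {D, S} → Dg | af | fB | g.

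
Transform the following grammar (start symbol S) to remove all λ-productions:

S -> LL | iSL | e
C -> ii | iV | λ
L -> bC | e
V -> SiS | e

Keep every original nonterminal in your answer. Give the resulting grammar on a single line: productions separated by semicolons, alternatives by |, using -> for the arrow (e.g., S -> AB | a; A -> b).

S -> e | LL | iSL; C -> iV | ii; L -> b | e | bC; V -> e | SiS

Nullable set: {C}.
Drop C -> λ.
L -> bC: C nullable, giving b | bC.
Unchanged (no nullable symbols): S -> LL; S -> e; S -> iSL; C -> iV; C -> ii; L -> e; V -> SiS; V -> e.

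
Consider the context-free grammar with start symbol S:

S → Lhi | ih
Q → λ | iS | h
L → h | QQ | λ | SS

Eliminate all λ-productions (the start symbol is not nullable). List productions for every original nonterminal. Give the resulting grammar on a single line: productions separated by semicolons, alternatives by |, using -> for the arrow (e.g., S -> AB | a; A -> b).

S -> hi | ih | Lhi; L -> Q | h | QQ | SS; Q -> h | iS

Nullable set: {L, Q}.
S -> Lhi: L nullable, giving Lhi | hi.
Drop L -> λ.
L -> QQ: Q, Q nullable, giving Q | QQ.
Drop Q -> λ.
Unchanged (no nullable symbols): S -> ih; L -> SS; L -> h; Q -> h; Q -> iS.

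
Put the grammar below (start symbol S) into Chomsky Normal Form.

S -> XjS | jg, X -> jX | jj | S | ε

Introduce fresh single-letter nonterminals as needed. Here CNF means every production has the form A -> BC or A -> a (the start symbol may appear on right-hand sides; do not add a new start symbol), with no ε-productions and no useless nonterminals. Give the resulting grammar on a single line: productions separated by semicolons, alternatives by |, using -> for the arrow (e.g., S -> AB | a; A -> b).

Nullable: {X}; after ε-elimination: S -> jS | jg | XjS; X -> S | j | jX | jj.
After unit-elimination: S -> jS | jg | XjS; X -> j | jS | jX | jg | jj | XjS.
TERM: introduce B -> g, A -> j and substitute in every rule of length ≥2.
BIN: S -> XAS becomes S -> XC, C -> AS; X -> XAS becomes X -> XD, D -> AS.

S -> AB | AS | XC; A -> j; B -> g; C -> AS; D -> AS; X -> j | AA | AB | AS | AX | XD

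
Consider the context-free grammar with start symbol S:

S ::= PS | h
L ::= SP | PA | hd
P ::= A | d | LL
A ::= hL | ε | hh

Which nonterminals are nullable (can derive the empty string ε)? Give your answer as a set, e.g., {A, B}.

Directly nullable (have an ε-rule): {A}.
P is nullable via P -> A (every symbol on the right is already known nullable).
L is nullable via L -> PA (every symbol on the right is already known nullable).
Not nullable: S — each has a terminal in every rule's right-hand side or depends on a non-nullable symbol.

{A, L, P}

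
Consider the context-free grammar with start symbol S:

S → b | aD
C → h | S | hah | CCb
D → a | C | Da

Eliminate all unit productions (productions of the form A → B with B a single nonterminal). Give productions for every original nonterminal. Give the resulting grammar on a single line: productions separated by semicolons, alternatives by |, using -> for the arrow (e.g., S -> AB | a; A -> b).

S -> b | aD; C -> b | h | aD | CCb | hah; D -> a | b | h | Da | aD | CCb | hah

Unit productions: C->S, D->C.
Unit pairs (A ⇒* B via units): (C,S), (D,C), (D,S).
S: inherits non-unit rules of {S} → aD | b.
C: inherits non-unit rules of {C, S} → CCb | aD | b | h | hah.
D: inherits non-unit rules of {C, D, S} → CCb | Da | a | aD | b | h | hah.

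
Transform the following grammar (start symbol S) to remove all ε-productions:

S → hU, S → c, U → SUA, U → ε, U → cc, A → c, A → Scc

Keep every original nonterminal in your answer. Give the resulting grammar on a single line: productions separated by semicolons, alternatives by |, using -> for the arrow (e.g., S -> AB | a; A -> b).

S -> c | h | hU; A -> c | Scc; U -> SA | cc | SUA

Nullable set: {U}.
S -> hU: U nullable, giving h | hU.
Drop U -> ε.
U -> SUA: U nullable, giving SA | SUA.
Unchanged (no nullable symbols): S -> c; A -> Scc; A -> c; U -> cc.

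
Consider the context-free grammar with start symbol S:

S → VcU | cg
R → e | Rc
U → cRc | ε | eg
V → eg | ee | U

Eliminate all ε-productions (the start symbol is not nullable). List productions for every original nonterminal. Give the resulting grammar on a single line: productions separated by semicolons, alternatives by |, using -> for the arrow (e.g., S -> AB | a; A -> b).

Nullable set: {U, V}.
S -> VcU: V, U nullable, giving Vc | VcU | c | cU.
Drop U -> ε.
V -> U: U nullable, giving U.
Unchanged (no nullable symbols): S -> cg; R -> Rc; R -> e; U -> cRc; U -> eg; V -> ee; V -> eg.

S -> c | Vc | cU | cg | VcU; R -> e | Rc; U -> eg | cRc; V -> U | ee | eg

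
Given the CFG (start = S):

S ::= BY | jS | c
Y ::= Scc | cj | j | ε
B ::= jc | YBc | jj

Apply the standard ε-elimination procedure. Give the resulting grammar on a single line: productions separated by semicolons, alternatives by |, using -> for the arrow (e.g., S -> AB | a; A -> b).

Nullable set: {Y}.
S -> BY: Y nullable, giving B | BY.
B -> YBc: Y nullable, giving Bc | YBc.
Drop Y -> ε.
Unchanged (no nullable symbols): S -> c; S -> jS; B -> jc; B -> jj; Y -> Scc; Y -> cj; Y -> j.

S -> B | c | BY | jS; B -> Bc | jc | jj | YBc; Y -> j | cj | Scc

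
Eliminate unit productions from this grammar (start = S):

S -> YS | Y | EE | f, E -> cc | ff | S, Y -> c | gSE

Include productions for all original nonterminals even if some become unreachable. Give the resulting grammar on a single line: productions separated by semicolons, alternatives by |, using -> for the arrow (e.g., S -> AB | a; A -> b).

S -> c | f | EE | YS | gSE; E -> c | f | EE | YS | cc | ff | gSE; Y -> c | gSE

Unit productions: E->S, S->Y.
Unit pairs (A ⇒* B via units): (E,S), (E,Y), (S,Y).
S: inherits non-unit rules of {S, Y} → EE | YS | c | f | gSE.
E: inherits non-unit rules of {E, S, Y} → EE | YS | c | cc | f | ff | gSE.
Y: inherits non-unit rules of {Y} → c | gSE.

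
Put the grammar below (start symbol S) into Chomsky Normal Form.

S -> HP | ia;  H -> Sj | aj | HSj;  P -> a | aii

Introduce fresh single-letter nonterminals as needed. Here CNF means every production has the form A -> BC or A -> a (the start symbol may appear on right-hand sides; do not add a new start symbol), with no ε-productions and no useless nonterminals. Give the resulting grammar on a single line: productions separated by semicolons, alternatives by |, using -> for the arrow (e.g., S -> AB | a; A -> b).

S -> CB | HP; A -> j; B -> a; C -> i; D -> SA; E -> CC; H -> BA | HD | SA; P -> a | BE

No ε-productions.
No unit productions to eliminate.
TERM: introduce B -> a, C -> i, A -> j and substitute in every rule of length ≥2.
BIN: H -> HSA becomes H -> HD, D -> SA; P -> BCC becomes P -> BE, E -> CC.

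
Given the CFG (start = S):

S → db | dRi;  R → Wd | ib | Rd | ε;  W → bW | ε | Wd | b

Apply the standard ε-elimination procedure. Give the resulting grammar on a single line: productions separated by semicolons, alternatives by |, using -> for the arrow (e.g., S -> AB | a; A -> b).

S -> db | di | dRi; R -> d | Rd | Wd | ib; W -> b | d | Wd | bW

Nullable set: {R, W}.
S -> dRi: R nullable, giving dRi | di.
Drop R -> ε.
R -> Rd: R nullable, giving Rd | d.
R -> Wd: W nullable, giving Wd | d.
Drop W -> ε.
W -> Wd: W nullable, giving Wd | d.
W -> bW: W nullable, giving b | bW.
Unchanged (no nullable symbols): S -> db; R -> ib; W -> b.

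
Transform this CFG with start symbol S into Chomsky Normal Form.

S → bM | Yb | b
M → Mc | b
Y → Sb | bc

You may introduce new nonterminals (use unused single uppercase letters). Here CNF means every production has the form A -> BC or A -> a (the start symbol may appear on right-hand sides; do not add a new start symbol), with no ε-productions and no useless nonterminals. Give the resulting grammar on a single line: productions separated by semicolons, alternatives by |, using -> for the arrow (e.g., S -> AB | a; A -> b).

No ε-productions.
No unit productions to eliminate.
TERM: introduce B -> b, A -> c and substitute in every rule of length ≥2.

S -> b | BM | YB; A -> c; B -> b; M -> b | MA; Y -> BA | SB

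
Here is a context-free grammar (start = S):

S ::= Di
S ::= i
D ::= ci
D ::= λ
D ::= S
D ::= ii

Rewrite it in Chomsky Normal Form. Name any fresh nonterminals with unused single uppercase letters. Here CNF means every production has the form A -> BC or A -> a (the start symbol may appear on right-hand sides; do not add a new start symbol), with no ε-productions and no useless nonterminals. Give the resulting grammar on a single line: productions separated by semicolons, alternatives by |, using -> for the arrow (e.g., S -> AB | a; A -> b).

S -> i | DA; A -> i; B -> c; D -> i | AA | BA | DA

Nullable: {D}; after ε-elimination: S -> i | Di; D -> S | ci | ii.
After unit-elimination: S -> i | Di; D -> i | Di | ci | ii.
TERM: introduce B -> c, A -> i and substitute in every rule of length ≥2.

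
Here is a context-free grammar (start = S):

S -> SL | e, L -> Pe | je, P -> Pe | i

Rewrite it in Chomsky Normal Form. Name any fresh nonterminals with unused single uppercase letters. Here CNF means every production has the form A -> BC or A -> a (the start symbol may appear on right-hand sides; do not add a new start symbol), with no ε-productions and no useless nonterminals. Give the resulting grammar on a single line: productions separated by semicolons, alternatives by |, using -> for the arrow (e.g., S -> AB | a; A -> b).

No ε-productions.
No unit productions to eliminate.
TERM: introduce A -> e, B -> j and substitute in every rule of length ≥2.

S -> e | SL; A -> e; B -> j; L -> BA | PA; P -> i | PA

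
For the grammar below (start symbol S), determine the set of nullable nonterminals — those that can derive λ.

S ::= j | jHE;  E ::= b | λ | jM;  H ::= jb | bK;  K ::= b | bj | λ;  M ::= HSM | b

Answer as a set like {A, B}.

Directly nullable (have an ε-rule): {E, K}.
Not nullable: H, M, S — each has a terminal in every rule's right-hand side or depends on a non-nullable symbol.

{E, K}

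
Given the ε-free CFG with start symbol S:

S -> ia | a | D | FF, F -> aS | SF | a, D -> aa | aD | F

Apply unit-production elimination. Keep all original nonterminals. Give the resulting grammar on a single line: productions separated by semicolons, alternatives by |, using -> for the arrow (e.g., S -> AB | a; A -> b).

Unit productions: D->F, S->D.
Unit pairs (A ⇒* B via units): (D,F), (S,D), (S,F).
S: inherits non-unit rules of {D, F, S} → FF | SF | a | aD | aS | aa | ia.
D: inherits non-unit rules of {D, F} → SF | a | aD | aS | aa.
F: inherits non-unit rules of {F} → SF | a | aS.

S -> a | FF | SF | aD | aS | aa | ia; D -> a | SF | aD | aS | aa; F -> a | SF | aS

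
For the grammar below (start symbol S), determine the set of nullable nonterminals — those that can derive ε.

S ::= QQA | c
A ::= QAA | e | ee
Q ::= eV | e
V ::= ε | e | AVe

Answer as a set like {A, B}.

Directly nullable (have an ε-rule): {V}.
Not nullable: A, Q, S — each has a terminal in every rule's right-hand side or depends on a non-nullable symbol.

{V}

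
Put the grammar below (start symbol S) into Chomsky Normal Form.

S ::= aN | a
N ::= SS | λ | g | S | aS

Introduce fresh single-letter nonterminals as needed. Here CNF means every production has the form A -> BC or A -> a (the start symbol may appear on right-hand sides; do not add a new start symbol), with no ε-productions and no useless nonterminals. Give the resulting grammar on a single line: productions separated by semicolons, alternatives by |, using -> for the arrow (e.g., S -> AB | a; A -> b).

S -> a | AN; A -> a; N -> a | g | AN | AS | SS

Nullable: {N}; after ε-elimination: S -> a | aN; N -> S | g | SS | aS.
After unit-elimination: S -> a | aN; N -> a | g | SS | aN | aS.
TERM: introduce A -> a and substitute in every rule of length ≥2.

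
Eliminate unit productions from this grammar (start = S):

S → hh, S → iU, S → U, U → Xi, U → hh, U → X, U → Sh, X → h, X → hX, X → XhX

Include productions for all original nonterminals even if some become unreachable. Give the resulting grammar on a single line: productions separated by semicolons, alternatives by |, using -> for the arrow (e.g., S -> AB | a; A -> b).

Unit productions: S->U, U->X.
Unit pairs (A ⇒* B via units): (S,U), (S,X), (U,X).
S: inherits non-unit rules of {S, U, X} → Sh | XhX | Xi | h | hX | hh | iU.
U: inherits non-unit rules of {U, X} → Sh | XhX | Xi | h | hX | hh.
X: inherits non-unit rules of {X} → XhX | h | hX.

S -> h | Sh | Xi | hX | hh | iU | XhX; U -> h | Sh | Xi | hX | hh | XhX; X -> h | hX | XhX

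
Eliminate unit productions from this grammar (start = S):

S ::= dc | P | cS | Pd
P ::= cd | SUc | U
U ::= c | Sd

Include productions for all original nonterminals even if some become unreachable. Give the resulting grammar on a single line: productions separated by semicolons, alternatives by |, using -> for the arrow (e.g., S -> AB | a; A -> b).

Unit productions: P->U, S->P.
Unit pairs (A ⇒* B via units): (P,U), (S,P), (S,U).
S: inherits non-unit rules of {P, S, U} → Pd | SUc | Sd | c | cS | cd | dc.
P: inherits non-unit rules of {P, U} → SUc | Sd | c | cd.
U: inherits non-unit rules of {U} → Sd | c.

S -> c | Pd | Sd | cS | cd | dc | SUc; P -> c | Sd | cd | SUc; U -> c | Sd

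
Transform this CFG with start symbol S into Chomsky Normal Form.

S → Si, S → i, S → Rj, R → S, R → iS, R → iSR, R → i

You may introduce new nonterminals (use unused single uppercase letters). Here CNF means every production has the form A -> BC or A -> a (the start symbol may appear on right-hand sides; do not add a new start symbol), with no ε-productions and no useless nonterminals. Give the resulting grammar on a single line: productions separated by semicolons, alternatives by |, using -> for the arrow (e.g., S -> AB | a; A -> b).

S -> i | RA | SB; A -> j; B -> i; C -> SR; R -> i | BC | BS | RA | SB

No ε-productions.
After unit-elimination: S -> i | Rj | Si; R -> i | Rj | Si | iS | iSR.
TERM: introduce B -> i, A -> j and substitute in every rule of length ≥2.
BIN: R -> BSR becomes R -> BC, C -> SR.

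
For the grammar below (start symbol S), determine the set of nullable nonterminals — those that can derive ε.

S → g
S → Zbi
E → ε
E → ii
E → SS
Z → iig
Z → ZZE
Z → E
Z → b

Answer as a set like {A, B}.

{E, Z}

Directly nullable (have an ε-rule): {E}.
Z is nullable via Z -> E (every symbol on the right is already known nullable).
Not nullable: S — each has a terminal in every rule's right-hand side or depends on a non-nullable symbol.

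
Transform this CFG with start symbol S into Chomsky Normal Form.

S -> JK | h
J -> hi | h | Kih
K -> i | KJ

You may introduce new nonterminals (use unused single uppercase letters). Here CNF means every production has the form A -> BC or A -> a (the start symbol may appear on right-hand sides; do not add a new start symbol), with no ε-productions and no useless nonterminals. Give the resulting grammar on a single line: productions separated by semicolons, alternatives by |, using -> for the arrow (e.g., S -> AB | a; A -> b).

S -> h | JK; A -> i; B -> h; C -> AB; J -> h | BA | KC; K -> i | KJ

No ε-productions.
No unit productions to eliminate.
TERM: introduce B -> h, A -> i and substitute in every rule of length ≥2.
BIN: J -> KAB becomes J -> KC, C -> AB.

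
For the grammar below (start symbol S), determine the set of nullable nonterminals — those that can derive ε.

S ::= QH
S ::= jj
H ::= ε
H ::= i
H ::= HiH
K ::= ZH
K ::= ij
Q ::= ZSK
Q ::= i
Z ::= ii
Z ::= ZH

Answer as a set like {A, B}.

{H}

Directly nullable (have an ε-rule): {H}.
Not nullable: K, Q, S, Z — each has a terminal in every rule's right-hand side or depends on a non-nullable symbol.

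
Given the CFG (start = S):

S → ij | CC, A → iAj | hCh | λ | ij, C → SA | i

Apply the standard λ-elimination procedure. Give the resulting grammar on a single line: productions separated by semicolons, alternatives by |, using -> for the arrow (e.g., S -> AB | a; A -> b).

Nullable set: {A}.
Drop A -> λ.
A -> iAj: A nullable, giving iAj | ij.
C -> SA: A nullable, giving S | SA.
Unchanged (no nullable symbols): S -> CC; S -> ij; A -> hCh; A -> ij; C -> i.

S -> CC | ij; A -> ij | hCh | iAj; C -> S | i | SA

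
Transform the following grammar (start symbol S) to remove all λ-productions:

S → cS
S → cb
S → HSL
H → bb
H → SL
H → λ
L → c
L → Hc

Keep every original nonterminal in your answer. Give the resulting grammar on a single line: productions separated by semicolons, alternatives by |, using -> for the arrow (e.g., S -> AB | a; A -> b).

Nullable set: {H}.
S -> HSL: H nullable, giving HSL | SL.
Drop H -> λ.
L -> Hc: H nullable, giving Hc | c.
Unchanged (no nullable symbols): S -> cS; S -> cb; H -> SL; H -> bb; L -> c.

S -> SL | cS | cb | HSL; H -> SL | bb; L -> c | Hc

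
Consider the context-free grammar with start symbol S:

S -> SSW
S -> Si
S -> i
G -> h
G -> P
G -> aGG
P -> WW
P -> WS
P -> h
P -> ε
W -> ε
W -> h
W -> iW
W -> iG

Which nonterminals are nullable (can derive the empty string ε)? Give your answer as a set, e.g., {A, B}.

{G, P, W}

Directly nullable (have an ε-rule): {P, W}.
G is nullable via G -> P (every symbol on the right is already known nullable).
Not nullable: S — each has a terminal in every rule's right-hand side or depends on a non-nullable symbol.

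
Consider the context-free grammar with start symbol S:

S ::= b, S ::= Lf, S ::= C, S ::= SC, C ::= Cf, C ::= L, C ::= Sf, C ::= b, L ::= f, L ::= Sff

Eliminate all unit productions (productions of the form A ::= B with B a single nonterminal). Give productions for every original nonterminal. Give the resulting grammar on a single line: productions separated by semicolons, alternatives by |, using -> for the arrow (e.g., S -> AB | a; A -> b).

S -> b | f | Cf | Lf | SC | Sf | Sff; C -> b | f | Cf | Sf | Sff; L -> f | Sff

Unit productions: C->L, S->C.
Unit pairs (A ⇒* B via units): (C,L), (S,C), (S,L).
S: inherits non-unit rules of {C, L, S} → Cf | Lf | SC | Sf | Sff | b | f.
C: inherits non-unit rules of {C, L} → Cf | Sf | Sff | b | f.
L: inherits non-unit rules of {L} → Sff | f.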